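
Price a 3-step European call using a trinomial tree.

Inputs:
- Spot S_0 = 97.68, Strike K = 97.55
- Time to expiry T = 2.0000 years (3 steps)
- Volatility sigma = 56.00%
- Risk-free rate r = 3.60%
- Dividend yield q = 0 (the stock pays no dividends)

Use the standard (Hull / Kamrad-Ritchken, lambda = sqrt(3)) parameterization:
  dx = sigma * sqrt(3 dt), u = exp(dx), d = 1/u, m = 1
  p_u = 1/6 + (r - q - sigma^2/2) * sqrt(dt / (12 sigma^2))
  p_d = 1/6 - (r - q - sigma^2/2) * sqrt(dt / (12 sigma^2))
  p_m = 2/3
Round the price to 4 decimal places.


Answer: Price = V(0,0) = 28.8104

Derivation:
dt = T/N = 0.666667; dx = sigma*sqrt(3*dt) = 0.791960
u = exp(dx) = 2.207718; d = 1/u = 0.452956
p_u = 0.115822, p_m = 0.666667, p_d = 0.217511
Discount per step: exp(-r*dt) = 0.976286
Stock lattice S(k, j) with j the centered position index:
  k=0: S(0,+0) = 97.6800
  k=1: S(1,-1) = 44.2448; S(1,+0) = 97.6800; S(1,+1) = 215.6499
  k=2: S(2,-2) = 20.0409; S(2,-1) = 44.2448; S(2,+0) = 97.6800; S(2,+1) = 215.6499; S(2,+2) = 476.0943
  k=3: S(3,-3) = 9.0777; S(3,-2) = 20.0409; S(3,-1) = 44.2448; S(3,+0) = 97.6800; S(3,+1) = 215.6499; S(3,+2) = 476.0943; S(3,+3) = 1051.0822
Terminal payoffs V(N, j) = max(S_T - K, 0):
  V(3,-3) = 0.000000; V(3,-2) = 0.000000; V(3,-1) = 0.000000; V(3,+0) = 0.130000; V(3,+1) = 118.099936; V(3,+2) = 378.544336; V(3,+3) = 953.532237
Backward induction: V(k, j) = exp(-r*dt) * [p_u * V(k+1, j+1) + p_m * V(k+1, j) + p_d * V(k+1, j-1)]
  V(2,-2) = exp(-r*dt) * [p_u*0.000000 + p_m*0.000000 + p_d*0.000000] = 0.000000
  V(2,-1) = exp(-r*dt) * [p_u*0.130000 + p_m*0.000000 + p_d*0.000000] = 0.014700
  V(2,+0) = exp(-r*dt) * [p_u*118.099936 + p_m*0.130000 + p_d*0.000000] = 13.438842
  V(2,+1) = exp(-r*dt) * [p_u*378.544336 + p_m*118.099936 + p_d*0.130000] = 119.697950
  V(2,+2) = exp(-r*dt) * [p_u*953.532237 + p_m*378.544336 + p_d*118.099936] = 379.278451
  V(1,-1) = exp(-r*dt) * [p_u*13.438842 + p_m*0.014700 + p_d*0.000000] = 1.529174
  V(1,+0) = exp(-r*dt) * [p_u*119.697950 + p_m*13.438842 + p_d*0.014700] = 22.284814
  V(1,+1) = exp(-r*dt) * [p_u*379.278451 + p_m*119.697950 + p_d*13.438842] = 123.647210
  V(0,+0) = exp(-r*dt) * [p_u*123.647210 + p_m*22.284814 + p_d*1.529174] = 28.810447


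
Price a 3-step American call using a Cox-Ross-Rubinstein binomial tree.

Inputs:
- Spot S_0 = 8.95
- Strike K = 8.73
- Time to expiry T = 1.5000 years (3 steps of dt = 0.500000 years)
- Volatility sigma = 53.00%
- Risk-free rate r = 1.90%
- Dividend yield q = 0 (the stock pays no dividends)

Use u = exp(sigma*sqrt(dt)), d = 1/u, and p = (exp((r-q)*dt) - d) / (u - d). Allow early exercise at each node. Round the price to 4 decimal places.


Answer: Price = V(0,0) = 2.6323

Derivation:
dt = T/N = 0.500000
u = exp(sigma*sqrt(dt)) = 1.454652; d = 1/u = 0.687450
p = (exp((r-q)*dt) - d) / (u - d) = 0.419831
Discount per step: exp(-r*dt) = 0.990545
Stock lattice S(k, i) with i counting down-moves:
  k=0: S(0,0) = 8.9500
  k=1: S(1,0) = 13.0191; S(1,1) = 6.1527
  k=2: S(2,0) = 18.9383; S(2,1) = 8.9500; S(2,2) = 4.2297
  k=3: S(3,0) = 27.5486; S(3,1) = 13.0191; S(3,2) = 6.1527; S(3,3) = 2.9077
Terminal payoffs V(N, i) = max(S_T - K, 0):
  V(3,0) = 18.818644; V(3,1) = 4.289134; V(3,2) = 0.000000; V(3,3) = 0.000000
Backward induction: V(k, i) = exp(-r*dt) * [p * V(k+1, i) + (1-p) * V(k+1, i+1)]; then take max(V_cont, immediate exercise) for American.
  V(2,0) = exp(-r*dt) * [p*18.818644 + (1-p)*4.289134] = 10.290850; exercise = 10.208307; V(2,0) = max -> 10.290850
  V(2,1) = exp(-r*dt) * [p*4.289134 + (1-p)*0.000000] = 1.783687; exercise = 0.220000; V(2,1) = max -> 1.783687
  V(2,2) = exp(-r*dt) * [p*0.000000 + (1-p)*0.000000] = 0.000000; exercise = 0.000000; V(2,2) = max -> 0.000000
  V(1,0) = exp(-r*dt) * [p*10.290850 + (1-p)*1.783687] = 5.304627; exercise = 4.289134; V(1,0) = max -> 5.304627
  V(1,1) = exp(-r*dt) * [p*1.783687 + (1-p)*0.000000] = 0.741768; exercise = 0.000000; V(1,1) = max -> 0.741768
  V(0,0) = exp(-r*dt) * [p*5.304627 + (1-p)*0.741768] = 2.632274; exercise = 0.220000; V(0,0) = max -> 2.632274


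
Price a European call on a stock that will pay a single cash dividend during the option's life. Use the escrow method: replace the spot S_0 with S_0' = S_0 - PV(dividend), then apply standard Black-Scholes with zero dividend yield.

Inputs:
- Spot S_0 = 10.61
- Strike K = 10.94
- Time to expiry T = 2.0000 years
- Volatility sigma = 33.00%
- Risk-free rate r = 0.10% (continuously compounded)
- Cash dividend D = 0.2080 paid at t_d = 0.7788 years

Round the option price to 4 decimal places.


Answer: Price = 1.7193

Derivation:
PV(D) = D * exp(-r * t_d) = 0.2080 * 0.99922150 = 0.20783807
S_0' = S_0 - PV(D) = 10.6100 - 0.20783807 = 10.40216193
d1 = (ln(S_0'/K) + (r + sigma^2/2)*T) / (sigma*sqrt(T)) = 0.12961024
d2 = d1 - sigma*sqrt(T) = -0.33708023
exp(-rT) = 0.99800200
N(d1) = 0.55156260; N(d2) = 0.36802821
C = S_0' * N(d1) - K * exp(-rT) * N(d2) = 10.40216193 * 0.55156260 - 10.9400 * 0.99800200 * 0.36802821 = 1.7193


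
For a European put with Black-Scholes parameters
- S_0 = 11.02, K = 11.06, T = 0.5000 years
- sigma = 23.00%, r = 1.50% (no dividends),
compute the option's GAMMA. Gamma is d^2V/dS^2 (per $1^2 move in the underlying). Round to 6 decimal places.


d1 = 0.1051548187; d2 = -0.0574797410
phi(d1) = 0.3967427072; exp(-qT) = 1.0000000000; exp(-rT) = 0.9925280548
Gamma = exp(-qT) * phi(d1) / (S * sigma * sqrt(T)) = 1.0000000000 * 0.3967427072 / (11.0200 * 0.2300 * 0.7071067812) = 0.221368

Answer: Gamma = 0.221368


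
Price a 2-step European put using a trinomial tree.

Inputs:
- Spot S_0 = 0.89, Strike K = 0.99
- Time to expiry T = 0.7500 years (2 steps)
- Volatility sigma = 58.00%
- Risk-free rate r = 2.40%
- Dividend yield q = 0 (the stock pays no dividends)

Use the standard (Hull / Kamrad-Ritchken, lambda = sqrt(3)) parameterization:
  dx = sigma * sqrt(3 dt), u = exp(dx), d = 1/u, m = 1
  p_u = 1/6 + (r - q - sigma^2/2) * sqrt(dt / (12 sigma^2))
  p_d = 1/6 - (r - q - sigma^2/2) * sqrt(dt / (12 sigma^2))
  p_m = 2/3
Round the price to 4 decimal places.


Answer: Price = V(0,0) = 0.2209

Derivation:
dt = T/N = 0.375000; dx = sigma*sqrt(3*dt) = 0.615183
u = exp(dx) = 1.849995; d = 1/u = 0.540542
p_u = 0.122716, p_m = 0.666667, p_d = 0.210617
Discount per step: exp(-r*dt) = 0.991040
Stock lattice S(k, j) with j the centered position index:
  k=0: S(0,+0) = 0.8900
  k=1: S(1,-1) = 0.4811; S(1,+0) = 0.8900; S(1,+1) = 1.6465
  k=2: S(2,-2) = 0.2600; S(2,-1) = 0.4811; S(2,+0) = 0.8900; S(2,+1) = 1.6465; S(2,+2) = 3.0460
Terminal payoffs V(N, j) = max(K - S_T, 0):
  V(2,-2) = 0.729955; V(2,-1) = 0.508918; V(2,+0) = 0.100000; V(2,+1) = 0.000000; V(2,+2) = 0.000000
Backward induction: V(k, j) = exp(-r*dt) * [p_u * V(k+1, j+1) + p_m * V(k+1, j) + p_d * V(k+1, j-1)]
  V(1,-1) = exp(-r*dt) * [p_u*0.100000 + p_m*0.508918 + p_d*0.729955] = 0.500764
  V(1,+0) = exp(-r*dt) * [p_u*0.000000 + p_m*0.100000 + p_d*0.508918] = 0.172296
  V(1,+1) = exp(-r*dt) * [p_u*0.000000 + p_m*0.000000 + p_d*0.100000] = 0.020873
  V(0,+0) = exp(-r*dt) * [p_u*0.020873 + p_m*0.172296 + p_d*0.500764] = 0.220898


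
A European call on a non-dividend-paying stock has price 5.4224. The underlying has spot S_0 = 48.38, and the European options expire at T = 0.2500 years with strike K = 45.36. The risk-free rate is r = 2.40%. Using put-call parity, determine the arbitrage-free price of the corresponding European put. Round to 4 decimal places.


Answer: Put price = 2.1311

Derivation:
Put-call parity: C - P = S_0 * exp(-qT) - K * exp(-rT).
S_0 * exp(-qT) = 48.3800 * 1.00000000 = 48.38000000
K * exp(-rT) = 45.3600 * 0.99401796 = 45.08865485
P = C - S*exp(-qT) + K*exp(-rT)
P = 5.4224 - 48.38000000 + 45.08865485 = 2.1311


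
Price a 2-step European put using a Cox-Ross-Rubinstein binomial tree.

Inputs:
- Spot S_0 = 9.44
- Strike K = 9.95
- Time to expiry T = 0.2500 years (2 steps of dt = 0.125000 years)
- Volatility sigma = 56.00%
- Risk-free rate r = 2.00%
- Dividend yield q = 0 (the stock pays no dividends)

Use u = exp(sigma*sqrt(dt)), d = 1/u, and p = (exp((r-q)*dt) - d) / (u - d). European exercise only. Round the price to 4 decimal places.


dt = T/N = 0.125000
u = exp(sigma*sqrt(dt)) = 1.218950; d = 1/u = 0.820378
p = (exp((r-q)*dt) - d) / (u - d) = 0.456944
Discount per step: exp(-r*dt) = 0.997503
Stock lattice S(k, i) with i counting down-moves:
  k=0: S(0,0) = 9.4400
  k=1: S(1,0) = 11.5069; S(1,1) = 7.7444
  k=2: S(2,0) = 14.0263; S(2,1) = 9.4400; S(2,2) = 6.3533
Terminal payoffs V(N, i) = max(K - S_T, 0):
  V(2,0) = 0.000000; V(2,1) = 0.510000; V(2,2) = 3.596688
Backward induction: V(k, i) = exp(-r*dt) * [p * V(k+1, i) + (1-p) * V(k+1, i+1)].
  V(1,0) = exp(-r*dt) * [p*0.000000 + (1-p)*0.510000] = 0.276267
  V(1,1) = exp(-r*dt) * [p*0.510000 + (1-p)*3.596688] = 2.180786
  V(0,0) = exp(-r*dt) * [p*0.276267 + (1-p)*2.180786] = 1.307256

Answer: Price = V(0,0) = 1.3073


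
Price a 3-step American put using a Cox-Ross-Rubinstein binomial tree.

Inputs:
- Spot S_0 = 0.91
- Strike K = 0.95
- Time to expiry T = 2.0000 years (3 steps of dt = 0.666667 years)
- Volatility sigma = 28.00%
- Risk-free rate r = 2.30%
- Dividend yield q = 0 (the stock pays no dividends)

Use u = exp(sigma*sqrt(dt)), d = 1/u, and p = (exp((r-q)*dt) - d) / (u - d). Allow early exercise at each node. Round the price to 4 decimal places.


dt = T/N = 0.666667
u = exp(sigma*sqrt(dt)) = 1.256863; d = 1/u = 0.795632
p = (exp((r-q)*dt) - d) / (u - d) = 0.476593
Discount per step: exp(-r*dt) = 0.984784
Stock lattice S(k, i) with i counting down-moves:
  k=0: S(0,0) = 0.9100
  k=1: S(1,0) = 1.1437; S(1,1) = 0.7240
  k=2: S(2,0) = 1.4375; S(2,1) = 0.9100; S(2,2) = 0.5761
  k=3: S(3,0) = 1.8068; S(3,1) = 1.1437; S(3,2) = 0.7240; S(3,3) = 0.4583
Terminal payoffs V(N, i) = max(K - S_T, 0):
  V(3,0) = 0.000000; V(3,1) = 0.000000; V(3,2) = 0.225975; V(3,3) = 0.491671
Backward induction: V(k, i) = exp(-r*dt) * [p * V(k+1, i) + (1-p) * V(k+1, i+1)]; then take max(V_cont, immediate exercise) for American.
  V(2,0) = exp(-r*dt) * [p*0.000000 + (1-p)*0.000000] = 0.000000; exercise = 0.000000; V(2,0) = max -> 0.000000
  V(2,1) = exp(-r*dt) * [p*0.000000 + (1-p)*0.225975] = 0.116477; exercise = 0.040000; V(2,1) = max -> 0.116477
  V(2,2) = exp(-r*dt) * [p*0.225975 + (1-p)*0.491671] = 0.359488; exercise = 0.373943; V(2,2) = max -> 0.373943
  V(1,0) = exp(-r*dt) * [p*0.000000 + (1-p)*0.116477] = 0.060037; exercise = 0.000000; V(1,0) = max -> 0.060037
  V(1,1) = exp(-r*dt) * [p*0.116477 + (1-p)*0.373943] = 0.247414; exercise = 0.225975; V(1,1) = max -> 0.247414
  V(0,0) = exp(-r*dt) * [p*0.060037 + (1-p)*0.247414] = 0.155705; exercise = 0.040000; V(0,0) = max -> 0.155705

Answer: Price = V(0,0) = 0.1557


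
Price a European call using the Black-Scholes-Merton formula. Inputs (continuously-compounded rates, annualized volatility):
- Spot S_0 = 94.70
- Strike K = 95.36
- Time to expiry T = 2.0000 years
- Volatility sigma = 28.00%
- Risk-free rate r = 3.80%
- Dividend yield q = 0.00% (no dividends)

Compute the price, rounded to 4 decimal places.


d1 = (ln(S/K) + (r - q + 0.5*sigma^2) * T) / (sigma * sqrt(T)) = 0.37237960
d2 = d1 - sigma * sqrt(T) = -0.02360020
exp(-rT) = 0.92681621; exp(-qT) = 1.00000000
C = S_0 * exp(-qT) * N(d1) - K * exp(-rT) * N(d2)
N(d1) = 0.64519488; N(d2) = 0.49058576
C = 94.7000 * 1.00000000 * 0.64519488 - 95.3600 * 0.92681621 * 0.49058576 = 17.7414

Answer: Price = 17.7414


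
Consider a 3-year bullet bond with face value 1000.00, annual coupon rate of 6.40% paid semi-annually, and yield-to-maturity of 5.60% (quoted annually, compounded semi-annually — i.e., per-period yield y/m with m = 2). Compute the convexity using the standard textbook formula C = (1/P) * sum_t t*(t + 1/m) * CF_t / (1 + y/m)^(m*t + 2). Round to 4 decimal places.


Coupon per period c = face * coupon_rate / m = 32.000000
Periods per year m = 2; per-period yield y/m = 0.028000
Number of cashflows N = 6
Cashflows (t years, CF_t, discount factor 1/(1+y/m)^(m*t), PV):
  t = 0.5000: CF_t = 32.000000, DF = 0.972763, PV = 31.128405
  t = 1.0000: CF_t = 32.000000, DF = 0.946267, PV = 30.280549
  t = 1.5000: CF_t = 32.000000, DF = 0.920493, PV = 29.455787
  t = 2.0000: CF_t = 32.000000, DF = 0.895422, PV = 28.653490
  t = 2.5000: CF_t = 32.000000, DF = 0.871033, PV = 27.873044
  t = 3.0000: CF_t = 1032.000000, DF = 0.847308, PV = 874.421866
Price P = sum_t PV_t = 1021.813141
Convexity numerator sum_t t*(t + 1/m) * CF_t / (1+y/m)^(m*t + 2):
  t = 0.5000: term = 14.727894
  t = 1.0000: term = 42.980234
  t = 1.5000: term = 83.619133
  t = 2.0000: term = 135.569282
  t = 2.5000: term = 197.815100
  t = 3.0000: term = 8688.085358
Convexity = (1/P) * sum = 9162.797000 / 1021.813141 = 8.967194

Answer: Convexity = 8.9672


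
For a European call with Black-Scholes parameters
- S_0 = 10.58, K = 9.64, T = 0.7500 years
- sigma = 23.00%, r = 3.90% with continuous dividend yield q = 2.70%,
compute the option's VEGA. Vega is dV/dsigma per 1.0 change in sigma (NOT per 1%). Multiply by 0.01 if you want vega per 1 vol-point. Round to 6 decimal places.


d1 = 0.6119000028; d2 = 0.4127141599
phi(d1) = 0.3308304270; exp(-qT) = 0.9799536543; exp(-rT) = 0.9711736407
Vega = S * exp(-qT) * phi(d1) * sqrt(T) = 10.5800 * 0.9799536543 * 0.3308304270 * 0.8660254038 = 2.970484

Answer: Vega = 2.970484


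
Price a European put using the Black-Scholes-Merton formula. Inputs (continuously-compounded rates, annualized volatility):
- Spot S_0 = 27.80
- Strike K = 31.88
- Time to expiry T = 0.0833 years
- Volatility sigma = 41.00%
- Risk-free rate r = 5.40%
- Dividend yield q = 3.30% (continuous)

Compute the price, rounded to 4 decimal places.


d1 = (ln(S/K) + (r - q + 0.5*sigma^2) * T) / (sigma * sqrt(T)) = -1.08331595
d2 = d1 - sigma * sqrt(T) = -1.20164908
exp(-rT) = 0.99551190; exp(-qT) = 0.99725487
P = K * exp(-rT) * N(-d2) - S_0 * exp(-qT) * N(-d1)
N(-d1) = 0.86066590; N(-d2) = 0.88525024
P = 31.8800 * 0.99551190 * 0.88525024 - 27.8000 * 0.99725487 * 0.86066590 = 4.2343

Answer: Price = 4.2343


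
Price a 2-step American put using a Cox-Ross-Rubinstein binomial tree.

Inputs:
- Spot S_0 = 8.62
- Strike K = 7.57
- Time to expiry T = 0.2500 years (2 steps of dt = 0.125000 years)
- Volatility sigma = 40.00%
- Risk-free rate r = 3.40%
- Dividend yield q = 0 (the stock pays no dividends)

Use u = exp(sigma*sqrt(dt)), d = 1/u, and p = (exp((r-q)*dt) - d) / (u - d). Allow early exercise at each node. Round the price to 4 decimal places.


dt = T/N = 0.125000
u = exp(sigma*sqrt(dt)) = 1.151910; d = 1/u = 0.868123
p = (exp((r-q)*dt) - d) / (u - d) = 0.479711
Discount per step: exp(-r*dt) = 0.995759
Stock lattice S(k, i) with i counting down-moves:
  k=0: S(0,0) = 8.6200
  k=1: S(1,0) = 9.9295; S(1,1) = 7.4832
  k=2: S(2,0) = 11.4378; S(2,1) = 8.6200; S(2,2) = 6.4964
Terminal payoffs V(N, i) = max(K - S_T, 0):
  V(2,0) = 0.000000; V(2,1) = 0.000000; V(2,2) = 1.073638
Backward induction: V(k, i) = exp(-r*dt) * [p * V(k+1, i) + (1-p) * V(k+1, i+1)]; then take max(V_cont, immediate exercise) for American.
  V(1,0) = exp(-r*dt) * [p*0.000000 + (1-p)*0.000000] = 0.000000; exercise = 0.000000; V(1,0) = max -> 0.000000
  V(1,1) = exp(-r*dt) * [p*0.000000 + (1-p)*1.073638] = 0.556232; exercise = 0.086776; V(1,1) = max -> 0.556232
  V(0,0) = exp(-r*dt) * [p*0.000000 + (1-p)*0.556232] = 0.288174; exercise = 0.000000; V(0,0) = max -> 0.288174

Answer: Price = V(0,0) = 0.2882


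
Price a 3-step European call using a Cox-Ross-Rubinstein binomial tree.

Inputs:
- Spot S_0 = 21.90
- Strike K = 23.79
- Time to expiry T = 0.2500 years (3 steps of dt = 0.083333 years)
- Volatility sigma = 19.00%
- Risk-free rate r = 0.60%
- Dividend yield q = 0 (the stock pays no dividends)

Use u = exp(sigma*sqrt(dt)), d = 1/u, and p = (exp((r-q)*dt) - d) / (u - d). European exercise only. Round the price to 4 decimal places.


dt = T/N = 0.083333
u = exp(sigma*sqrt(dt)) = 1.056380; d = 1/u = 0.946629
p = (exp((r-q)*dt) - d) / (u - d) = 0.490848
Discount per step: exp(-r*dt) = 0.999500
Stock lattice S(k, i) with i counting down-moves:
  k=0: S(0,0) = 21.9000
  k=1: S(1,0) = 23.1347; S(1,1) = 20.7312
  k=2: S(2,0) = 24.4391; S(2,1) = 21.9000; S(2,2) = 19.6247
  k=3: S(3,0) = 25.8170; S(3,1) = 23.1347; S(3,2) = 20.7312; S(3,3) = 18.5773
Terminal payoffs V(N, i) = max(S_T - K, 0):
  V(3,0) = 2.026955; V(3,1) = 0.000000; V(3,2) = 0.000000; V(3,3) = 0.000000
Backward induction: V(k, i) = exp(-r*dt) * [p * V(k+1, i) + (1-p) * V(k+1, i+1)].
  V(2,0) = exp(-r*dt) * [p*2.026955 + (1-p)*0.000000] = 0.994430
  V(2,1) = exp(-r*dt) * [p*0.000000 + (1-p)*0.000000] = 0.000000
  V(2,2) = exp(-r*dt) * [p*0.000000 + (1-p)*0.000000] = 0.000000
  V(1,0) = exp(-r*dt) * [p*0.994430 + (1-p)*0.000000] = 0.487870
  V(1,1) = exp(-r*dt) * [p*0.000000 + (1-p)*0.000000] = 0.000000
  V(0,0) = exp(-r*dt) * [p*0.487870 + (1-p)*0.000000] = 0.239351

Answer: Price = V(0,0) = 0.2394


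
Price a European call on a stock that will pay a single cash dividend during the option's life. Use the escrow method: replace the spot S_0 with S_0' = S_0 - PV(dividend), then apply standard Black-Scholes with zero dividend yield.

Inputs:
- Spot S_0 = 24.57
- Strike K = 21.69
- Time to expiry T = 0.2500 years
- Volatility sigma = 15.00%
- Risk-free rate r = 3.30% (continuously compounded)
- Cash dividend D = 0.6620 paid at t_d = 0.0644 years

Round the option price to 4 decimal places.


PV(D) = D * exp(-r * t_d) = 0.6620 * 0.99787706 = 0.66059461
S_0' = S_0 - PV(D) = 24.5700 - 0.66059461 = 23.90940539
d1 = (ln(S_0'/K) + (r + sigma^2/2)*T) / (sigma*sqrt(T)) = 1.44644117
d2 = d1 - sigma*sqrt(T) = 1.37144117
exp(-rT) = 0.99178394
N(d1) = 0.92597325; N(d2) = 0.91488126
C = S_0' * N(d1) - K * exp(-rT) * N(d2) = 23.90940539 * 0.92597325 - 21.6900 * 0.99178394 * 0.91488126 = 2.4587

Answer: Price = 2.4587


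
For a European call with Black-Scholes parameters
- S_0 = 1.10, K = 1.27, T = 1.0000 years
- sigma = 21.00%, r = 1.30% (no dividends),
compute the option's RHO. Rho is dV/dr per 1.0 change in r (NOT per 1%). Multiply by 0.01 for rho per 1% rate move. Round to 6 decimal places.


d1 = -0.5174129556; d2 = -0.7274129556
phi(d1) = 0.3489604746; exp(-qT) = 1.0000000000; exp(-rT) = 0.9870841350
N(d2) = 0.2334865102
Rho = K*T*exp(-rT)*N(d2) = 1.2700 * 1.0000 * 0.9870841350 * 0.2334865102 = 0.292698

Answer: Rho = 0.292698


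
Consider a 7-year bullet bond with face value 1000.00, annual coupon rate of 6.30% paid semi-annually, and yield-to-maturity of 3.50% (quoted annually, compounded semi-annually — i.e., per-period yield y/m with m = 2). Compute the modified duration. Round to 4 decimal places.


Answer: Modified duration = 5.7764

Derivation:
Coupon per period c = face * coupon_rate / m = 31.500000
Periods per year m = 2; per-period yield y/m = 0.017500
Number of cashflows N = 14
Cashflows (t years, CF_t, discount factor 1/(1+y/m)^(m*t), PV):
  t = 0.5000: CF_t = 31.500000, DF = 0.982801, PV = 30.958231
  t = 1.0000: CF_t = 31.500000, DF = 0.965898, PV = 30.425780
  t = 1.5000: CF_t = 31.500000, DF = 0.949285, PV = 29.902486
  t = 2.0000: CF_t = 31.500000, DF = 0.932959, PV = 29.388193
  t = 2.5000: CF_t = 31.500000, DF = 0.916913, PV = 28.882745
  t = 3.0000: CF_t = 31.500000, DF = 0.901143, PV = 28.385990
  t = 3.5000: CF_t = 31.500000, DF = 0.885644, PV = 27.897779
  t = 4.0000: CF_t = 31.500000, DF = 0.870412, PV = 27.417965
  t = 4.5000: CF_t = 31.500000, DF = 0.855441, PV = 26.946403
  t = 5.0000: CF_t = 31.500000, DF = 0.840729, PV = 26.482951
  t = 5.5000: CF_t = 31.500000, DF = 0.826269, PV = 26.027470
  t = 6.0000: CF_t = 31.500000, DF = 0.812058, PV = 25.579823
  t = 6.5000: CF_t = 31.500000, DF = 0.798091, PV = 25.139875
  t = 7.0000: CF_t = 1031.500000, DF = 0.784365, PV = 809.072392
Price P = sum_t PV_t = 1172.508082
First compute Macaulay numerator sum_t t * PV_t:
  t * PV_t at t = 0.5000: 15.479115
  t * PV_t at t = 1.0000: 30.425780
  t * PV_t at t = 1.5000: 44.853729
  t * PV_t at t = 2.0000: 58.776386
  t * PV_t at t = 2.5000: 72.206862
  t * PV_t at t = 3.0000: 85.157970
  t * PV_t at t = 3.5000: 97.642226
  t * PV_t at t = 4.0000: 109.671858
  t * PV_t at t = 4.5000: 121.258811
  t * PV_t at t = 5.0000: 132.414754
  t * PV_t at t = 5.5000: 143.151086
  t * PV_t at t = 6.0000: 153.478939
  t * PV_t at t = 6.5000: 163.409190
  t * PV_t at t = 7.0000: 5663.506741
Macaulay duration D = 6891.433449 / 1172.508082 = 5.877515
Modified duration = D / (1 + y/m) = 5.877515 / (1 + 0.017500) = 5.776427


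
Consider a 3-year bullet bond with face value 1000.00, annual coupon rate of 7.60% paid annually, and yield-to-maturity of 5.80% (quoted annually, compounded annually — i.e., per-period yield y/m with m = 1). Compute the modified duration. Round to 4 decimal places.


Coupon per period c = face * coupon_rate / m = 76.000000
Periods per year m = 1; per-period yield y/m = 0.058000
Number of cashflows N = 3
Cashflows (t years, CF_t, discount factor 1/(1+y/m)^(m*t), PV):
  t = 1.0000: CF_t = 76.000000, DF = 0.945180, PV = 71.833648
  t = 2.0000: CF_t = 76.000000, DF = 0.893364, PV = 67.895698
  t = 3.0000: CF_t = 1076.000000, DF = 0.844390, PV = 908.563463
Price P = sum_t PV_t = 1048.292810
First compute Macaulay numerator sum_t t * PV_t:
  t * PV_t at t = 1.0000: 71.833648
  t * PV_t at t = 2.0000: 135.791396
  t * PV_t at t = 3.0000: 2725.690390
Macaulay duration D = 2933.315434 / 1048.292810 = 2.798183
Modified duration = D / (1 + y/m) = 2.798183 / (1 + 0.058000) = 2.644786

Answer: Modified duration = 2.6448


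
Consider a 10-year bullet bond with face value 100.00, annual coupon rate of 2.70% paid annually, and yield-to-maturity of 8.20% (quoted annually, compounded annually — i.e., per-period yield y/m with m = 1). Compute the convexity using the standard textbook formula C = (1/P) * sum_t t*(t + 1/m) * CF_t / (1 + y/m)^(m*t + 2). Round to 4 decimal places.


Answer: Convexity = 76.1716

Derivation:
Coupon per period c = face * coupon_rate / m = 2.700000
Periods per year m = 1; per-period yield y/m = 0.082000
Number of cashflows N = 10
Cashflows (t years, CF_t, discount factor 1/(1+y/m)^(m*t), PV):
  t = 1.0000: CF_t = 2.700000, DF = 0.924214, PV = 2.495379
  t = 2.0000: CF_t = 2.700000, DF = 0.854172, PV = 2.306265
  t = 3.0000: CF_t = 2.700000, DF = 0.789438, PV = 2.131484
  t = 4.0000: CF_t = 2.700000, DF = 0.729610, PV = 1.969948
  t = 5.0000: CF_t = 2.700000, DF = 0.674316, PV = 1.820654
  t = 6.0000: CF_t = 2.700000, DF = 0.623213, PV = 1.682675
  t = 7.0000: CF_t = 2.700000, DF = 0.575982, PV = 1.555152
  t = 8.0000: CF_t = 2.700000, DF = 0.532331, PV = 1.437294
  t = 9.0000: CF_t = 2.700000, DF = 0.491988, PV = 1.328368
  t = 10.0000: CF_t = 102.700000, DF = 0.454703, PV = 46.697952
Price P = sum_t PV_t = 63.425171
Convexity numerator sum_t t*(t + 1/m) * CF_t / (1+y/m)^(m*t + 2):
  t = 1.0000: term = 4.262967
  t = 2.0000: term = 11.819687
  t = 3.0000: term = 21.847850
  t = 4.0000: term = 33.653497
  t = 5.0000: term = 46.654570
  t = 6.0000: term = 60.366357
  t = 7.0000: term = 74.388610
  t = 8.0000: term = 88.394176
  t = 9.0000: term = 102.118965
  t = 10.0000: term = 4387.690640
Convexity = (1/P) * sum = 4831.197320 / 63.425171 = 76.171609


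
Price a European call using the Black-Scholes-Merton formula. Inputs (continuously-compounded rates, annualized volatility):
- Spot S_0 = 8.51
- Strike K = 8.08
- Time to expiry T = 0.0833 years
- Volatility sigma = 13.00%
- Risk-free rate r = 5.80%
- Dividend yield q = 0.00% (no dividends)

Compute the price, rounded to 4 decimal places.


d1 = (ln(S/K) + (r - q + 0.5*sigma^2) * T) / (sigma * sqrt(T)) = 1.52944978
d2 = d1 - sigma * sqrt(T) = 1.49192951
exp(-rT) = 0.99518025; exp(-qT) = 1.00000000
C = S_0 * exp(-qT) * N(d1) - K * exp(-rT) * N(d2)
N(d1) = 0.93692351; N(d2) = 0.93214119
C = 8.5100 * 1.00000000 * 0.93692351 - 8.0800 * 0.99518025 * 0.93214119 = 0.4778

Answer: Price = 0.4778


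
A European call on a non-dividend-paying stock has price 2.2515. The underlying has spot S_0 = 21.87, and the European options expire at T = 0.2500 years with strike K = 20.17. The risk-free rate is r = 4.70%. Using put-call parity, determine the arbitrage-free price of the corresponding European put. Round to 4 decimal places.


Answer: Put price = 0.3159

Derivation:
Put-call parity: C - P = S_0 * exp(-qT) - K * exp(-rT).
S_0 * exp(-qT) = 21.8700 * 1.00000000 = 21.87000000
K * exp(-rT) = 20.1700 * 0.98831876 = 19.93438942
P = C - S*exp(-qT) + K*exp(-rT)
P = 2.2515 - 21.87000000 + 19.93438942 = 0.3159


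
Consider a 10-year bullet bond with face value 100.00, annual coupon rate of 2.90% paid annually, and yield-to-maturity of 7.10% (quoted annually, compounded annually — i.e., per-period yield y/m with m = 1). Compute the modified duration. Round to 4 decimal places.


Answer: Modified duration = 7.9806

Derivation:
Coupon per period c = face * coupon_rate / m = 2.900000
Periods per year m = 1; per-period yield y/m = 0.071000
Number of cashflows N = 10
Cashflows (t years, CF_t, discount factor 1/(1+y/m)^(m*t), PV):
  t = 1.0000: CF_t = 2.900000, DF = 0.933707, PV = 2.707750
  t = 2.0000: CF_t = 2.900000, DF = 0.871808, PV = 2.528244
  t = 3.0000: CF_t = 2.900000, DF = 0.814013, PV = 2.360639
  t = 4.0000: CF_t = 2.900000, DF = 0.760050, PV = 2.204145
  t = 5.0000: CF_t = 2.900000, DF = 0.709664, PV = 2.058025
  t = 6.0000: CF_t = 2.900000, DF = 0.662618, PV = 1.921592
  t = 7.0000: CF_t = 2.900000, DF = 0.618691, PV = 1.794204
  t = 8.0000: CF_t = 2.900000, DF = 0.577676, PV = 1.675260
  t = 9.0000: CF_t = 2.900000, DF = 0.539380, PV = 1.564202
  t = 10.0000: CF_t = 102.900000, DF = 0.503623, PV = 51.822775
Price P = sum_t PV_t = 70.636835
First compute Macaulay numerator sum_t t * PV_t:
  t * PV_t at t = 1.0000: 2.707750
  t * PV_t at t = 2.0000: 5.056489
  t * PV_t at t = 3.0000: 7.081917
  t * PV_t at t = 4.0000: 8.816579
  t * PV_t at t = 5.0000: 10.290125
  t * PV_t at t = 6.0000: 11.529552
  t * PV_t at t = 7.0000: 12.559425
  t * PV_t at t = 8.0000: 13.402080
  t * PV_t at t = 9.0000: 14.077816
  t * PV_t at t = 10.0000: 518.227752
Macaulay duration D = 603.749484 / 70.636835 = 8.547233
Modified duration = D / (1 + y/m) = 8.547233 / (1 + 0.071000) = 7.980610


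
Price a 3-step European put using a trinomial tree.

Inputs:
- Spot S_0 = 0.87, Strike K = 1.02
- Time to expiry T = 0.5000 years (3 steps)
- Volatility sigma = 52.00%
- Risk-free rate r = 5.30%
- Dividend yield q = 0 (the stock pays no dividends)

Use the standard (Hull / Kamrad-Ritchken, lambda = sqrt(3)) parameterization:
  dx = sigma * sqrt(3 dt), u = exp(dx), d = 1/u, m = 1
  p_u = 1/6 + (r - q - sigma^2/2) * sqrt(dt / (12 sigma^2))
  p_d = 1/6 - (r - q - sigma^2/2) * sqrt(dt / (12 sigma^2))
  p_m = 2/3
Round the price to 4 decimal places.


dt = T/N = 0.166667; dx = sigma*sqrt(3*dt) = 0.367696
u = exp(dx) = 1.444402; d = 1/u = 0.692328
p_u = 0.148037, p_m = 0.666667, p_d = 0.185296
Discount per step: exp(-r*dt) = 0.991206
Stock lattice S(k, j) with j the centered position index:
  k=0: S(0,+0) = 0.8700
  k=1: S(1,-1) = 0.6023; S(1,+0) = 0.8700; S(1,+1) = 1.2566
  k=2: S(2,-2) = 0.4170; S(2,-1) = 0.6023; S(2,+0) = 0.8700; S(2,+1) = 1.2566; S(2,+2) = 1.8151
  k=3: S(3,-3) = 0.2887; S(3,-2) = 0.4170; S(3,-1) = 0.6023; S(3,+0) = 0.8700; S(3,+1) = 1.2566; S(3,+2) = 1.8151; S(3,+3) = 2.6217
Terminal payoffs V(N, j) = max(K - S_T, 0):
  V(3,-3) = 0.731295; V(3,-2) = 0.602993; V(3,-1) = 0.417675; V(3,+0) = 0.150000; V(3,+1) = 0.000000; V(3,+2) = 0.000000; V(3,+3) = 0.000000
Backward induction: V(k, j) = exp(-r*dt) * [p_u * V(k+1, j+1) + p_m * V(k+1, j) + p_d * V(k+1, j-1)]
  V(2,-2) = exp(-r*dt) * [p_u*0.417675 + p_m*0.602993 + p_d*0.731295] = 0.594062
  V(2,-1) = exp(-r*dt) * [p_u*0.150000 + p_m*0.417675 + p_d*0.602993] = 0.408761
  V(2,+0) = exp(-r*dt) * [p_u*0.000000 + p_m*0.150000 + p_d*0.417675] = 0.175833
  V(2,+1) = exp(-r*dt) * [p_u*0.000000 + p_m*0.000000 + p_d*0.150000] = 0.027550
  V(2,+2) = exp(-r*dt) * [p_u*0.000000 + p_m*0.000000 + p_d*0.000000] = 0.000000
  V(1,-1) = exp(-r*dt) * [p_u*0.175833 + p_m*0.408761 + p_d*0.594062] = 0.405021
  V(1,+0) = exp(-r*dt) * [p_u*0.027550 + p_m*0.175833 + p_d*0.408761] = 0.195310
  V(1,+1) = exp(-r*dt) * [p_u*0.000000 + p_m*0.027550 + p_d*0.175833] = 0.050500
  V(0,+0) = exp(-r*dt) * [p_u*0.050500 + p_m*0.195310 + p_d*0.405021] = 0.210860

Answer: Price = V(0,0) = 0.2109


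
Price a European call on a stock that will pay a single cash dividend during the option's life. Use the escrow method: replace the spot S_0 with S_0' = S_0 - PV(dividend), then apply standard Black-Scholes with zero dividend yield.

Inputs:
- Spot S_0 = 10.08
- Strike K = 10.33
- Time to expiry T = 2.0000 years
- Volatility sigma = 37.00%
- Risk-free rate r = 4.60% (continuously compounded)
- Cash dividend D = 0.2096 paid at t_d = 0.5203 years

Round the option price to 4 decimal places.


Answer: Price = 2.2259

Derivation:
PV(D) = D * exp(-r * t_d) = 0.2096 * 0.97635034 = 0.20464303
S_0' = S_0 - PV(D) = 10.0800 - 0.20464303 = 9.87535697
d1 = (ln(S_0'/K) + (r + sigma^2/2)*T) / (sigma*sqrt(T)) = 0.35143241
d2 = d1 - sigma*sqrt(T) = -0.17182661
exp(-rT) = 0.91210515
N(d1) = 0.63736801; N(d2) = 0.43178692
C = S_0' * N(d1) - K * exp(-rT) * N(d2) = 9.87535697 * 0.63736801 - 10.3300 * 0.91210515 * 0.43178692 = 2.2259


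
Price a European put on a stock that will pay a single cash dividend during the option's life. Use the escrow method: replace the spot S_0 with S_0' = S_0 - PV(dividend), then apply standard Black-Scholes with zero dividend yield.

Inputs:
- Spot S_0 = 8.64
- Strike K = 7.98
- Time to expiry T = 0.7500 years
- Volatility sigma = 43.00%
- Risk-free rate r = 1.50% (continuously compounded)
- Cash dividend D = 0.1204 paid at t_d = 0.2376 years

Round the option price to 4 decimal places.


PV(D) = D * exp(-r * t_d) = 0.1204 * 0.99644234 = 0.11997166
S_0' = S_0 - PV(D) = 8.6400 - 0.11997166 = 8.52002834
d1 = (ln(S_0'/K) + (r + sigma^2/2)*T) / (sigma*sqrt(T)) = 0.39224575
d2 = d1 - sigma*sqrt(T) = 0.01985482
exp(-rT) = 0.98881304
N(-d1) = 0.34743832; N(-d2) = 0.49207959
P = K * exp(-rT) * N(-d2) - S_0' * N(-d1) = 7.9800 * 0.98881304 * 0.49207959 - 8.52002834 * 0.34743832 = 0.9227

Answer: Price = 0.9227


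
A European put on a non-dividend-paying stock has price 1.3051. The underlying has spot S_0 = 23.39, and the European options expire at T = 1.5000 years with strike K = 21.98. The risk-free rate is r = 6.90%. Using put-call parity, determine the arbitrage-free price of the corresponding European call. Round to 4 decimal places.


Answer: Call price = 4.8763

Derivation:
Put-call parity: C - P = S_0 * exp(-qT) - K * exp(-rT).
S_0 * exp(-qT) = 23.3900 * 1.00000000 = 23.39000000
K * exp(-rT) = 21.9800 * 0.90167602 = 19.81883898
C = P + S*exp(-qT) - K*exp(-rT)
C = 1.3051 + 23.39000000 - 19.81883898 = 4.8763


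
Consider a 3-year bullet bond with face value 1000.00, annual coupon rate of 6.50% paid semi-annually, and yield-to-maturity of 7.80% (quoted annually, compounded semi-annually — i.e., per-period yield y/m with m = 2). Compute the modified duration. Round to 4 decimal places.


Answer: Modified duration = 2.6650

Derivation:
Coupon per period c = face * coupon_rate / m = 32.500000
Periods per year m = 2; per-period yield y/m = 0.039000
Number of cashflows N = 6
Cashflows (t years, CF_t, discount factor 1/(1+y/m)^(m*t), PV):
  t = 0.5000: CF_t = 32.500000, DF = 0.962464, PV = 31.280077
  t = 1.0000: CF_t = 32.500000, DF = 0.926337, PV = 30.105945
  t = 1.5000: CF_t = 32.500000, DF = 0.891566, PV = 28.975886
  t = 2.0000: CF_t = 32.500000, DF = 0.858100, PV = 27.888244
  t = 2.5000: CF_t = 32.500000, DF = 0.825890, PV = 26.841428
  t = 3.0000: CF_t = 1032.500000, DF = 0.794889, PV = 820.723323
Price P = sum_t PV_t = 965.814903
First compute Macaulay numerator sum_t t * PV_t:
  t * PV_t at t = 0.5000: 15.640038
  t * PV_t at t = 1.0000: 30.105945
  t * PV_t at t = 1.5000: 43.463828
  t * PV_t at t = 2.0000: 55.776488
  t * PV_t at t = 2.5000: 67.103571
  t * PV_t at t = 3.0000: 2462.169968
Macaulay duration D = 2674.259839 / 965.814903 = 2.768915
Modified duration = D / (1 + y/m) = 2.768915 / (1 + 0.039000) = 2.664981


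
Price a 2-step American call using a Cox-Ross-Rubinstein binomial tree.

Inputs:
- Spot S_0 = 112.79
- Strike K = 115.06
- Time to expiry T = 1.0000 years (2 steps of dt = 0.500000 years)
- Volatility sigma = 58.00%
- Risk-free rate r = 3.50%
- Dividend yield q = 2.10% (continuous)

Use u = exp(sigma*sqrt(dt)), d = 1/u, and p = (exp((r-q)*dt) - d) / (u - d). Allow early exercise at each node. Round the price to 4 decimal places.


Answer: Price = V(0,0) = 22.5914

Derivation:
dt = T/N = 0.500000
u = exp(sigma*sqrt(dt)) = 1.507002; d = 1/u = 0.663569
p = (exp((r-q)*dt) - d) / (u - d) = 0.407211
Discount per step: exp(-r*dt) = 0.982652
Stock lattice S(k, i) with i counting down-moves:
  k=0: S(0,0) = 112.7900
  k=1: S(1,0) = 169.9747; S(1,1) = 74.8440
  k=2: S(2,0) = 256.1521; S(2,1) = 112.7900; S(2,2) = 49.6642
Terminal payoffs V(N, i) = max(S_T - K, 0):
  V(2,0) = 141.092136; V(2,1) = 0.000000; V(2,2) = 0.000000
Backward induction: V(k, i) = exp(-r*dt) * [p * V(k+1, i) + (1-p) * V(k+1, i+1)]; then take max(V_cont, immediate exercise) for American.
  V(1,0) = exp(-r*dt) * [p*141.092136 + (1-p)*0.000000] = 56.457625; exercise = 54.914702; V(1,0) = max -> 56.457625
  V(1,1) = exp(-r*dt) * [p*0.000000 + (1-p)*0.000000] = 0.000000; exercise = 0.000000; V(1,1) = max -> 0.000000
  V(0,0) = exp(-r*dt) * [p*56.457625 + (1-p)*0.000000] = 22.591361; exercise = 0.000000; V(0,0) = max -> 22.591361


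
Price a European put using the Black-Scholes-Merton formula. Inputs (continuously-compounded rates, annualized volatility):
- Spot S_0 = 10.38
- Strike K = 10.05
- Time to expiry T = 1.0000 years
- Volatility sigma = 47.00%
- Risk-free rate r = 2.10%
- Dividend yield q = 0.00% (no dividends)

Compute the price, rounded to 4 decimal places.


Answer: Price = 1.6209

Derivation:
d1 = (ln(S/K) + (r - q + 0.5*sigma^2) * T) / (sigma * sqrt(T)) = 0.34842179
d2 = d1 - sigma * sqrt(T) = -0.12157821
exp(-rT) = 0.97921896; exp(-qT) = 1.00000000
P = K * exp(-rT) * N(-d2) - S_0 * exp(-qT) * N(-d1)
N(-d1) = 0.36376172; N(-d2) = 0.54838346
P = 10.0500 * 0.97921896 * 0.54838346 - 10.3800 * 1.00000000 * 0.36376172 = 1.6209


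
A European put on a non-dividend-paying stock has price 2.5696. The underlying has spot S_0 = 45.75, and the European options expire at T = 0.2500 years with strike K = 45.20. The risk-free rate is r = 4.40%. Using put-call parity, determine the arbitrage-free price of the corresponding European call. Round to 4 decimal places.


Put-call parity: C - P = S_0 * exp(-qT) - K * exp(-rT).
S_0 * exp(-qT) = 45.7500 * 1.00000000 = 45.75000000
K * exp(-rT) = 45.2000 * 0.98906028 = 44.70552460
C = P + S*exp(-qT) - K*exp(-rT)
C = 2.5696 + 45.75000000 - 44.70552460 = 3.6141

Answer: Call price = 3.6141


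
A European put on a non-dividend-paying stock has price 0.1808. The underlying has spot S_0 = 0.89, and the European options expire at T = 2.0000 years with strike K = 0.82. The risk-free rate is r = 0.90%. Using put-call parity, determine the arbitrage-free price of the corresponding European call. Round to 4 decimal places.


Put-call parity: C - P = S_0 * exp(-qT) - K * exp(-rT).
S_0 * exp(-qT) = 0.8900 * 1.00000000 = 0.89000000
K * exp(-rT) = 0.8200 * 0.98216103 = 0.80537205
C = P + S*exp(-qT) - K*exp(-rT)
C = 0.1808 + 0.89000000 - 0.80537205 = 0.2654

Answer: Call price = 0.2654


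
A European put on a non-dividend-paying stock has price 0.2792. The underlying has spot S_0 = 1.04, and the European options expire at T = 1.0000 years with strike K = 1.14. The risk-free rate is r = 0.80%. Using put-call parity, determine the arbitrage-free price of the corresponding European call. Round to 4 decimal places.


Put-call parity: C - P = S_0 * exp(-qT) - K * exp(-rT).
S_0 * exp(-qT) = 1.0400 * 1.00000000 = 1.04000000
K * exp(-rT) = 1.1400 * 0.99203191 = 1.13091638
C = P + S*exp(-qT) - K*exp(-rT)
C = 0.2792 + 1.04000000 - 1.13091638 = 0.1883

Answer: Call price = 0.1883


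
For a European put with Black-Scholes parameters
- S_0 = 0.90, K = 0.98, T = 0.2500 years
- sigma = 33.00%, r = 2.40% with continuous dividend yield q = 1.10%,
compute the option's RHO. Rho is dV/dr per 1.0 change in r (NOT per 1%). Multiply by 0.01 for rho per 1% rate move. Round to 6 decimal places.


Answer: Rho = -0.175022

Derivation:
d1 = -0.4139109596; d2 = -0.5789109596
phi(d1) = 0.3661912012; exp(-qT) = 0.9972537778; exp(-rT) = 0.9940179641
N(-d2) = 0.7186753726
Rho = -K*T*exp(-rT)*N(-d2) = -0.9800 * 0.2500 * 0.9940179641 * 0.7186753726 = -0.175022


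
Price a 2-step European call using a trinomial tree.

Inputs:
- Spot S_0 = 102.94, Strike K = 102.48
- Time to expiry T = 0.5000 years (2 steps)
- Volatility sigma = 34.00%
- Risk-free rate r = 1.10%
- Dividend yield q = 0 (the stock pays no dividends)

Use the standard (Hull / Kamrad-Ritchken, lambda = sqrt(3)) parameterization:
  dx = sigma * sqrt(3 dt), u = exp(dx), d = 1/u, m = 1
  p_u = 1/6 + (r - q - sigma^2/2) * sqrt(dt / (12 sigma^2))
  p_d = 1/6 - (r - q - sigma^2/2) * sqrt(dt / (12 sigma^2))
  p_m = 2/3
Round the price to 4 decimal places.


Answer: Price = V(0,0) = 8.9579

Derivation:
dt = T/N = 0.250000; dx = sigma*sqrt(3*dt) = 0.294449
u = exp(dx) = 1.342386; d = 1/u = 0.744942
p_u = 0.146799, p_m = 0.666667, p_d = 0.186534
Discount per step: exp(-r*dt) = 0.997254
Stock lattice S(k, j) with j the centered position index:
  k=0: S(0,+0) = 102.9400
  k=1: S(1,-1) = 76.6844; S(1,+0) = 102.9400; S(1,+1) = 138.1852
  k=2: S(2,-2) = 57.1254; S(2,-1) = 76.6844; S(2,+0) = 102.9400; S(2,+1) = 138.1852; S(2,+2) = 185.4979
Terminal payoffs V(N, j) = max(S_T - K, 0):
  V(2,-2) = 0.000000; V(2,-1) = 0.000000; V(2,+0) = 0.460000; V(2,+1) = 35.705216; V(2,+2) = 83.017901
Backward induction: V(k, j) = exp(-r*dt) * [p_u * V(k+1, j+1) + p_m * V(k+1, j) + p_d * V(k+1, j-1)]
  V(1,-1) = exp(-r*dt) * [p_u*0.460000 + p_m*0.000000 + p_d*0.000000] = 0.067342
  V(1,+0) = exp(-r*dt) * [p_u*35.705216 + p_m*0.460000 + p_d*0.000000] = 5.532921
  V(1,+1) = exp(-r*dt) * [p_u*83.017901 + p_m*35.705216 + p_d*0.460000] = 35.977157
  V(0,+0) = exp(-r*dt) * [p_u*35.977157 + p_m*5.532921 + p_d*0.067342] = 8.957919


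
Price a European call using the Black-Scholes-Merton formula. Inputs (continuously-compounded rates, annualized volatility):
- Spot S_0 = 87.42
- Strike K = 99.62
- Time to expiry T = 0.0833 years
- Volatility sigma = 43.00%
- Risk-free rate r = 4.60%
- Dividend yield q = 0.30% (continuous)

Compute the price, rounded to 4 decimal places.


Answer: Price = 0.9190

Derivation:
d1 = (ln(S/K) + (r - q + 0.5*sigma^2) * T) / (sigma * sqrt(T)) = -0.96172928
d2 = d1 - sigma * sqrt(T) = -1.08583476
exp(-rT) = 0.99617553; exp(-qT) = 0.99975013
C = S_0 * exp(-qT) * N(d1) - K * exp(-rT) * N(d2)
N(d1) = 0.16809281; N(d2) = 0.13877605
C = 87.4200 * 0.99975013 * 0.16809281 - 99.6200 * 0.99617553 * 0.13877605 = 0.9190


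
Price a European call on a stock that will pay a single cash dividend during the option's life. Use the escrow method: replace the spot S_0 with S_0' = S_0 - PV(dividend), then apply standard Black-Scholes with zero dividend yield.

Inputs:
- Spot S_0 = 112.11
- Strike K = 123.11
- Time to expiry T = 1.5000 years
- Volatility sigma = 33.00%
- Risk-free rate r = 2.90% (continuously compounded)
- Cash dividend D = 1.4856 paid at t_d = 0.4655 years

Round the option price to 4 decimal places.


PV(D) = D * exp(-r * t_d) = 1.4856 * 0.98659121 = 1.46567990
S_0' = S_0 - PV(D) = 112.1100 - 1.46567990 = 110.64432010
d1 = (ln(S_0'/K) + (r + sigma^2/2)*T) / (sigma*sqrt(T)) = 0.04556909
d2 = d1 - sigma*sqrt(T) = -0.35859672
exp(-rT) = 0.95743255
N(d1) = 0.51817315; N(d2) = 0.35994840
C = S_0' * N(d1) - K * exp(-rT) * N(d2) = 110.64432010 * 0.51817315 - 123.1100 * 0.95743255 * 0.35994840 = 14.9060

Answer: Price = 14.9060


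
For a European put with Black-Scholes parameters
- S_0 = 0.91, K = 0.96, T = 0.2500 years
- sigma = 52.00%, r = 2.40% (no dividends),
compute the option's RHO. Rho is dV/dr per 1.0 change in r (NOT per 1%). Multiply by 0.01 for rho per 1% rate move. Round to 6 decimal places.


d1 = -0.0526487883; d2 = -0.3126487883
phi(d1) = 0.3983897503; exp(-qT) = 1.0000000000; exp(-rT) = 0.9940179641
N(-d2) = 0.6227262464
Rho = -K*T*exp(-rT)*N(-d2) = -0.9600 * 0.2500 * 0.9940179641 * 0.6227262464 = -0.148560

Answer: Rho = -0.148560
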